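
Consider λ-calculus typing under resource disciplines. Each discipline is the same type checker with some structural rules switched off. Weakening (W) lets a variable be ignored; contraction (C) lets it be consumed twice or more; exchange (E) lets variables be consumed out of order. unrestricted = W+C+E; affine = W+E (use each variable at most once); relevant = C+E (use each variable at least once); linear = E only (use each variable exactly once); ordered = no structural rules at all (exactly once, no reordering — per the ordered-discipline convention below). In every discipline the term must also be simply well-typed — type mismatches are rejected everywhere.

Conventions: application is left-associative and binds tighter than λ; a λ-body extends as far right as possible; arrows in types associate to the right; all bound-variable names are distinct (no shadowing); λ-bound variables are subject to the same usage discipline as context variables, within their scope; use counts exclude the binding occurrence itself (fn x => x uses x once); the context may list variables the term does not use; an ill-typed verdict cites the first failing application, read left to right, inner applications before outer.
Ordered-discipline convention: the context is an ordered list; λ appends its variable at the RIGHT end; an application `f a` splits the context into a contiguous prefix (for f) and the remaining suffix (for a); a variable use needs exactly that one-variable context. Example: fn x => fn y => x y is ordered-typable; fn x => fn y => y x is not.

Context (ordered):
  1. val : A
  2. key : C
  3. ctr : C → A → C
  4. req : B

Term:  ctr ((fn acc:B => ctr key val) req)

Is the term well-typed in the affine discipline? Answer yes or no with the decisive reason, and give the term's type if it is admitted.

no — uses contraction: ctr ×2
counts: val: 1×, key: 1×, ctr: 2×, req: 1×, acc [bound]: 0×
uses in reading order: ctr, ctr, key, val, req
typing: well-typed — term : A → C
across the five disciplines: ordered ✗; linear ✗; affine ✗; relevant ✗; unrestricted ✓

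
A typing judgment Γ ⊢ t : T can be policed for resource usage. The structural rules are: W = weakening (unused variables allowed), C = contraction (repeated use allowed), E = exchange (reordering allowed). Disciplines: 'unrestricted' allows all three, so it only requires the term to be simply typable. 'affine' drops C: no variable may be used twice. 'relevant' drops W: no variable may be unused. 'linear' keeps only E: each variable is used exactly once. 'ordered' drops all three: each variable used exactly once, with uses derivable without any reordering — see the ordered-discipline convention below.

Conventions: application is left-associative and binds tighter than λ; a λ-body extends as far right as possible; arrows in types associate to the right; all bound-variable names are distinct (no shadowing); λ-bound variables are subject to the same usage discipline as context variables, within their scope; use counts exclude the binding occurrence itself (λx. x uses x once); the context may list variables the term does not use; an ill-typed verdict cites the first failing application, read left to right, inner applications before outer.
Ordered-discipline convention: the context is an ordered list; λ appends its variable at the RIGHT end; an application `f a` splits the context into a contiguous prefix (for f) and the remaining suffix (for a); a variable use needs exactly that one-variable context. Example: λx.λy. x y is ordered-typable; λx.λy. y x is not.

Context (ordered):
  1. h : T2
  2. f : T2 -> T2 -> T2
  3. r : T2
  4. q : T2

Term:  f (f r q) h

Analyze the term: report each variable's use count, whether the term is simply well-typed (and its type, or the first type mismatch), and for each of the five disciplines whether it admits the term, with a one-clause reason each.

usage: h ×1, f ×2, r ×1, q ×1
use order (left to right): f, f, r, q, h
typing: well-typed at T2
ordered: ✗, needs contraction — f ×2
linear: ✗, needs contraction — f ×2
affine: ✗, needs contraction — f ×2
relevant: ✓, h, f, r, q: all used, weakening unneeded
unrestricted: ✓, typability at T2 is all that's needed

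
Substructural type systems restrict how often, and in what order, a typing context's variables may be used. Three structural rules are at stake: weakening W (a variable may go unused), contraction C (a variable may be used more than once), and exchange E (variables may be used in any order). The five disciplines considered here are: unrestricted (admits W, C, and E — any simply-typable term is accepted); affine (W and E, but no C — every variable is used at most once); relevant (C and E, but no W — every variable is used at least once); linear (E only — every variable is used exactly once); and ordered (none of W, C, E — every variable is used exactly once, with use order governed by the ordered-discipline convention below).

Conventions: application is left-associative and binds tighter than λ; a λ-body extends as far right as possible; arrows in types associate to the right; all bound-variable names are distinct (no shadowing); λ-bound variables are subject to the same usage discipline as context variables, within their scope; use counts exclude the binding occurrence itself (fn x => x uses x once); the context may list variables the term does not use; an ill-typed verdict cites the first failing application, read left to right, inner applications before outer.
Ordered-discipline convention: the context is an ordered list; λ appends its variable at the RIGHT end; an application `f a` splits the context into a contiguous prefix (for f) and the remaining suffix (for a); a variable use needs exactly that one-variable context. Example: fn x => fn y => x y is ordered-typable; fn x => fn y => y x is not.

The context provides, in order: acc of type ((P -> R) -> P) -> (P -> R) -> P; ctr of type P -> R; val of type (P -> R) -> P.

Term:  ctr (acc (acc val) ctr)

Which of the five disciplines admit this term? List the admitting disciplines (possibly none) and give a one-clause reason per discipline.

admitting disciplines: relevant, unrestricted
counts: acc: 2×; ctr: 2×; val: 1×
left-to-right use order: ctr, acc, acc, val, ctr
typing: well-typed — term : R
ordered: ✗, acc ×2, ctr ×2 used more than once (contraction)
linear: ✗, acc ×2, ctr ×2 used more than once (contraction)
affine: ✗, acc ×2, ctr ×2 used more than once (contraction)
relevant: ✓, none of acc, ctr, val goes unused
unrestricted: ✓, simply typable at R; W, C, E all held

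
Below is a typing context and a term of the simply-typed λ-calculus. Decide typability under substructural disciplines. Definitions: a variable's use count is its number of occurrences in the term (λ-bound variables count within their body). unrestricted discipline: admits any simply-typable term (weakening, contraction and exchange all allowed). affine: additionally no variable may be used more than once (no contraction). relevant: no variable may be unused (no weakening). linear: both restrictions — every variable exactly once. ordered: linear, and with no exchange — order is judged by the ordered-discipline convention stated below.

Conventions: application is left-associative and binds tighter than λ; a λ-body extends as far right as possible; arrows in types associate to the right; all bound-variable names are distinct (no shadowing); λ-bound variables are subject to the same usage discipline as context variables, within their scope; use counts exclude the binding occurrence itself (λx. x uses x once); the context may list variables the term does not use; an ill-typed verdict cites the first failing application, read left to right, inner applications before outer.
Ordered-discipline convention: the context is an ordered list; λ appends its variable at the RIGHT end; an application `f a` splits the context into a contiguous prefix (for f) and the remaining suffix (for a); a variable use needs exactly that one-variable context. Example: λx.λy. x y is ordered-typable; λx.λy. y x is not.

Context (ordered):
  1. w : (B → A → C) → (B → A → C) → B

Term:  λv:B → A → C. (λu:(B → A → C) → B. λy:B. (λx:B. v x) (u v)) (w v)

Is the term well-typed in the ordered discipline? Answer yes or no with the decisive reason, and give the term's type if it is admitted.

no — v ×3 used more than once (contraction); y left unused
counts: w=1, v [bound]=3, u [bound]=1, y [bound]=0, x [bound]=1
left-to-right use order: v, x, u, v, w, v
typing: well-typed at (B → A → C) → B → A → C
all disciplines: ordered ✗; linear ✗; affine ✗; relevant ✗; unrestricted ✓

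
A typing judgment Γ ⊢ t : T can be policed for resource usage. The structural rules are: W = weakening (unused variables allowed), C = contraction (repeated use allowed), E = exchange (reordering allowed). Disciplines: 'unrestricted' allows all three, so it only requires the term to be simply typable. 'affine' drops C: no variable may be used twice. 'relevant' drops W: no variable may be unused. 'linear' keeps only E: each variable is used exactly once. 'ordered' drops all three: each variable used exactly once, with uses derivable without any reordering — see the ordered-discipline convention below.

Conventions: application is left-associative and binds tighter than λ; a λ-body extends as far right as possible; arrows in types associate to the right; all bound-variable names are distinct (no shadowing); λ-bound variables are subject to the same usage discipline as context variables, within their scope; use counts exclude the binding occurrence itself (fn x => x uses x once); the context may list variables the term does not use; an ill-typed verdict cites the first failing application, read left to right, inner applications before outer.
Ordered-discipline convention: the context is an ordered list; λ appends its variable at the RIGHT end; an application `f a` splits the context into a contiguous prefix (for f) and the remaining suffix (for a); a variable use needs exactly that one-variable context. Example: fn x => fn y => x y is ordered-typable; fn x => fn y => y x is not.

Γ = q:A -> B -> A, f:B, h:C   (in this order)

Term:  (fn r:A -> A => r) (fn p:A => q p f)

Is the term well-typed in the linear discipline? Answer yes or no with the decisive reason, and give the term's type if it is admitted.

no — h left unused
usage: q ×1, f ×1, h ×0, r [bound] ×1, p [bound] ×1
order of uses: r, q, p, f
typing: well-typed at A -> A
across the five disciplines: ordered ✗ | linear ✗ | affine ✓ | relevant ✗ | unrestricted ✓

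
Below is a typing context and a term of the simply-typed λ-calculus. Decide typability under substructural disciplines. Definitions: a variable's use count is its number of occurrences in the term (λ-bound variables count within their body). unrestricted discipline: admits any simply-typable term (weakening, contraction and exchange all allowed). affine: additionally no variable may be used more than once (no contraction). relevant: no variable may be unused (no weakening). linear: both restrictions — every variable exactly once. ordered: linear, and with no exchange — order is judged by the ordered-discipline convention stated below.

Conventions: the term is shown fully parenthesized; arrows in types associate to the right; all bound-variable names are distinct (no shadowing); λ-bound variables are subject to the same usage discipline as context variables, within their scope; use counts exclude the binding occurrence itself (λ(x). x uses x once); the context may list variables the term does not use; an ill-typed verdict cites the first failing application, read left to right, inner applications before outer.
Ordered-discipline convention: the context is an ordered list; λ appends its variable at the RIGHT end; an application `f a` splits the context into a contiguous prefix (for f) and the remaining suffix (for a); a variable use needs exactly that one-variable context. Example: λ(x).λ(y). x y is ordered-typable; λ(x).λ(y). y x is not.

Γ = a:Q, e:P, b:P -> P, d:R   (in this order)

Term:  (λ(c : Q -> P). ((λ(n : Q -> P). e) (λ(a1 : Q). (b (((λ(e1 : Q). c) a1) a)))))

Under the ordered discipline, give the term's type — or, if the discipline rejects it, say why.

not well-typed under ordered — needs weakening: d, n, e1 unused
use counts: a: 1×, e: 1×, b: 1×, d: 0×, c [bound]: 1×, n [bound]: 0×, a1 [bound]: 1×, e1 [bound]: 0×
uses in reading order: e, b, c, a1, a
typing: the term checks, with type (Q -> P) -> P
summary: ordered ✗; linear ✗; affine ✓; relevant ✗; unrestricted ✓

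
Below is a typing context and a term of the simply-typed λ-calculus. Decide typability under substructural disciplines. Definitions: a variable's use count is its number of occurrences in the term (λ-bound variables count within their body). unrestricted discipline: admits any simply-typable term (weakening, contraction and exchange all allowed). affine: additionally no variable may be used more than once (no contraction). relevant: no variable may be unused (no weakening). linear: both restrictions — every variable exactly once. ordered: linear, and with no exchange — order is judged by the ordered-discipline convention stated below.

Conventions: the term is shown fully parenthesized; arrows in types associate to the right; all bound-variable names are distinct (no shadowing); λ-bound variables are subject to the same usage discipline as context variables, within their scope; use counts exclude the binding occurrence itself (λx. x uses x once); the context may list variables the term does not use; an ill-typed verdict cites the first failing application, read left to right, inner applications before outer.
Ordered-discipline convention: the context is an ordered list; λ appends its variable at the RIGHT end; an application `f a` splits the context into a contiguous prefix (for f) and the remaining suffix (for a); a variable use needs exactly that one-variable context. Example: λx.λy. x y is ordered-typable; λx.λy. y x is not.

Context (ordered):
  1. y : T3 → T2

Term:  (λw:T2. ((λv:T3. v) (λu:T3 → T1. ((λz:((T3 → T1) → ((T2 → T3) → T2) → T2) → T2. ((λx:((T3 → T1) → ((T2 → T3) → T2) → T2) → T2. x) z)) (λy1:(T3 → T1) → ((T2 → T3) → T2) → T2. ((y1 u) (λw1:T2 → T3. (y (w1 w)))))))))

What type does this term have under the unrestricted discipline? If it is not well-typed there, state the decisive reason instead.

not well-typed under unrestricted — the type mismatch rejects it
counts: y: 1; w [bound]: 1; v [bound]: 1; u [bound]: 1; z [bound]: 1; x [bound]: 1; y1 [bound]: 1; w1 [bound]: 1
uses in reading order: v, x, z, y1, u, y, w1, w
typing: ill-typed: an application expects T3 but receives (T3 → T1) → ((T3 → T1) → ((T2 → T3) → T2) → T2) → T2
all disciplines: ordered ✗, linear ✗, affine ✗, relevant ✗, unrestricted ✗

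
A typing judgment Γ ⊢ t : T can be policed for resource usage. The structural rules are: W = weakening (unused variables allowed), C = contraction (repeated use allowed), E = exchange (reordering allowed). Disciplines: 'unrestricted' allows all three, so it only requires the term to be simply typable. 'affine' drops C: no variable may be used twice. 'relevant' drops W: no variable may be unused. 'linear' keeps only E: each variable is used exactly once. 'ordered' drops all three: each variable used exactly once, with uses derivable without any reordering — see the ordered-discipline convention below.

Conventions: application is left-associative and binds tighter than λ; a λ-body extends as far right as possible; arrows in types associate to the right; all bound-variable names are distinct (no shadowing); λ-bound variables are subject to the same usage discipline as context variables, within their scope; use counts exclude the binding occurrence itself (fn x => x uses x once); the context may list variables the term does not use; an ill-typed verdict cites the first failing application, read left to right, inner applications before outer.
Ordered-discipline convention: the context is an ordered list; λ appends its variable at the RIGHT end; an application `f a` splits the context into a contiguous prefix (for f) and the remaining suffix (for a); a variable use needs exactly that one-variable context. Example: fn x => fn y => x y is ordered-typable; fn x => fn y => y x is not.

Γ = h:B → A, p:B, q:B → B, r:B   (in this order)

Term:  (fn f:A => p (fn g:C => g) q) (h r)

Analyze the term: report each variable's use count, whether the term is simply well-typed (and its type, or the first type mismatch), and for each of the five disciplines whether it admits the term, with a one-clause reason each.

variable uses: h=1, p=1, q=1, r=1, f [bound]=0, g [bound]=1
uses in reading order: p, g, q, h, r
typing: ill-typed: can't apply a value of type B
ordered: ✗, fails simple typing
linear: ✗, a type mismatch blocks all five
affine: ✗, the type mismatch rejects it
relevant: ✗, not simply typable
unrestricted: ✗, fails simple typing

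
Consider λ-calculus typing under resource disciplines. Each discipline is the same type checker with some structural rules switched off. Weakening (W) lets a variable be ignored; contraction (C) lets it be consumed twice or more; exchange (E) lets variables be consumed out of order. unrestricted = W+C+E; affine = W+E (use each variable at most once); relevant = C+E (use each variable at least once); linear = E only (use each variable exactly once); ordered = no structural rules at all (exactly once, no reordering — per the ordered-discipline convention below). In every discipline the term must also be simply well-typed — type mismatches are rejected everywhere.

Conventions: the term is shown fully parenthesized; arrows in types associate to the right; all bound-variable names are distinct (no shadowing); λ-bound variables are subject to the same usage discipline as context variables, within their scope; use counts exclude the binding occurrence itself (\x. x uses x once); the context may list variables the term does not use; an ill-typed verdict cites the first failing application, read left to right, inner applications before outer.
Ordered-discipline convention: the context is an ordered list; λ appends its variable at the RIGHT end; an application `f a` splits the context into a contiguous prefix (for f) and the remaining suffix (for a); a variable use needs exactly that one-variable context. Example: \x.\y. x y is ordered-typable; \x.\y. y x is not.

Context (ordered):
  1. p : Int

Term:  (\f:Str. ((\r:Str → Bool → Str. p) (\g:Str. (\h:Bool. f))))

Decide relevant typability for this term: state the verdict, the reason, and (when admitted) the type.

no — needs weakening: r, g, h unused
variable uses: p ×1, f (λ-bound) ×1, r (λ-bound) ×0, g (λ-bound) ×0, h (λ-bound) ×0
uses in reading order: p, f
typing: well-typed at Str → Int
all disciplines: ordered ✗; linear ✗; affine ✓; relevant ✗; unrestricted ✓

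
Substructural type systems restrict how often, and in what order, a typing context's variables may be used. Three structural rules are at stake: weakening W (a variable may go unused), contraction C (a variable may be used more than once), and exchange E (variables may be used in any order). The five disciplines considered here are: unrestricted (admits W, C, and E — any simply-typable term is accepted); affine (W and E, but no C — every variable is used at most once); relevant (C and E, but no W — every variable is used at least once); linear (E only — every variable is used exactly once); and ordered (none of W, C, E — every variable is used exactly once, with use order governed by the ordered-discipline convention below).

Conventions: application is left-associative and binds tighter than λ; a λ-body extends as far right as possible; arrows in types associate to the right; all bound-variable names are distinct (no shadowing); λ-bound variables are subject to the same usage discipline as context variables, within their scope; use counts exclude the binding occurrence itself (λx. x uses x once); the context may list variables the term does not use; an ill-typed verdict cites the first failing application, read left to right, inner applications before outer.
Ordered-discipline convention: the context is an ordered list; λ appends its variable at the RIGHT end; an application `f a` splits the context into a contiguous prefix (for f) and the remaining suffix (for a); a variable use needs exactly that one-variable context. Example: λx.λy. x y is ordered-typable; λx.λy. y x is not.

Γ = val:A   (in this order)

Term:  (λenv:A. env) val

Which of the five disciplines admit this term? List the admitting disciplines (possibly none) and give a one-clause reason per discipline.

admitted by: ordered, linear, affine, relevant, unrestricted
counts: val=1; env (λ-bound)=1
use order (left to right): env, val
typing: ✓ — A
ordered: ✓, val, env: once each, no exchange needed
linear: ✓, single use per variable (val, env)
affine: ✓, no duplicate uses among val, env
relevant: ✓, every one of val, env appears
unrestricted: ✓, typability at A is all that's needed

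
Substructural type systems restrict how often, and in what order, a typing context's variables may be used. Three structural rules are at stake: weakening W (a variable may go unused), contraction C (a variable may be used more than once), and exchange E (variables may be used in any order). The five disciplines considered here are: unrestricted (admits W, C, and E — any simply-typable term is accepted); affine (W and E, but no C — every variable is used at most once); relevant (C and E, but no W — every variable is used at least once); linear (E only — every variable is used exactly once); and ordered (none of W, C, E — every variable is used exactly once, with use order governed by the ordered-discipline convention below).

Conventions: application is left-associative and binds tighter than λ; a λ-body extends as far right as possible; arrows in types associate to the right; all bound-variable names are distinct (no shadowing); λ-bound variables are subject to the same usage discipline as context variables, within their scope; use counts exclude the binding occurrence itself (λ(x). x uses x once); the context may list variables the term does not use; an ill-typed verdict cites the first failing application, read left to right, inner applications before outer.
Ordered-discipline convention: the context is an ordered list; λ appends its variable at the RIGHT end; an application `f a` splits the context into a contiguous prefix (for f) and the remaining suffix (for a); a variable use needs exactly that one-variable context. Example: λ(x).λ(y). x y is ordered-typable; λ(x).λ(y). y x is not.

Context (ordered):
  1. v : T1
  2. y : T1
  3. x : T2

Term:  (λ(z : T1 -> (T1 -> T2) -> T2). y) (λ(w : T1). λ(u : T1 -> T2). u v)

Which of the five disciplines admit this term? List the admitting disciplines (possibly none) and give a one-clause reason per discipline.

admitted by: affine, unrestricted
variable uses: v: 1; y: 1; x: 0; z [bound]: 0; w [bound]: 0; u [bound]: 1
use order (left to right): y, u, v
typing: well-typed — term : T1
ordered ✗ (x, z, w never used (weakening))
linear ✗ (x, z, w never used (weakening))
affine ✓ (at most one use each (v, y, x, z, w, u))
relevant ✗ (x, z, w never used (weakening))
unrestricted ✓ (simply typable at T1; W, C, E all held)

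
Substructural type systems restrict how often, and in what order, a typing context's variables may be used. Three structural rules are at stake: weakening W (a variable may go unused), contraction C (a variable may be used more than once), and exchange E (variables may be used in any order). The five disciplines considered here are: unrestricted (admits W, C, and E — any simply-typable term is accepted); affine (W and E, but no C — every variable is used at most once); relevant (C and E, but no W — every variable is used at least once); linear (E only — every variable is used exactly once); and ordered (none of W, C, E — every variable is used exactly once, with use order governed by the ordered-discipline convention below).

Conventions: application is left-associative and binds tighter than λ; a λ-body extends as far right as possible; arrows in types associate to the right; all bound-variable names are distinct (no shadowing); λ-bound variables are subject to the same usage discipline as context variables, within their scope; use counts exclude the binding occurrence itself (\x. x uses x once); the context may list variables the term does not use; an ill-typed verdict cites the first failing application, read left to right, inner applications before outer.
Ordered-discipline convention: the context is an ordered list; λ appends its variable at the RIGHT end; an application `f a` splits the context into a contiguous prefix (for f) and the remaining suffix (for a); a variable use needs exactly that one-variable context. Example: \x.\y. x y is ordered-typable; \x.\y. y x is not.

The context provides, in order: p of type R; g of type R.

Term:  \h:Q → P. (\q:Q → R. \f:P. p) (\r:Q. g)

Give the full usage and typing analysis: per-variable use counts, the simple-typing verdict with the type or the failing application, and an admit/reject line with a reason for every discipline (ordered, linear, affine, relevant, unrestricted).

usage: p: 1×; g: 1×; h (bound): 0×; q (bound): 0×; f (bound): 0×; r (bound): 0×
order of uses: p, g
typing: the term checks, with type (Q → P) → P → R
ordered: ✗, h, q, f, r left unused
linear: ✗, h, q, f, r left unused
affine: ✓, no duplicate uses among p, g, h, q, f, r
relevant: ✗, h, q, f, r left unused
unrestricted: ✓, typability at (Q → P) → P → R is all that's needed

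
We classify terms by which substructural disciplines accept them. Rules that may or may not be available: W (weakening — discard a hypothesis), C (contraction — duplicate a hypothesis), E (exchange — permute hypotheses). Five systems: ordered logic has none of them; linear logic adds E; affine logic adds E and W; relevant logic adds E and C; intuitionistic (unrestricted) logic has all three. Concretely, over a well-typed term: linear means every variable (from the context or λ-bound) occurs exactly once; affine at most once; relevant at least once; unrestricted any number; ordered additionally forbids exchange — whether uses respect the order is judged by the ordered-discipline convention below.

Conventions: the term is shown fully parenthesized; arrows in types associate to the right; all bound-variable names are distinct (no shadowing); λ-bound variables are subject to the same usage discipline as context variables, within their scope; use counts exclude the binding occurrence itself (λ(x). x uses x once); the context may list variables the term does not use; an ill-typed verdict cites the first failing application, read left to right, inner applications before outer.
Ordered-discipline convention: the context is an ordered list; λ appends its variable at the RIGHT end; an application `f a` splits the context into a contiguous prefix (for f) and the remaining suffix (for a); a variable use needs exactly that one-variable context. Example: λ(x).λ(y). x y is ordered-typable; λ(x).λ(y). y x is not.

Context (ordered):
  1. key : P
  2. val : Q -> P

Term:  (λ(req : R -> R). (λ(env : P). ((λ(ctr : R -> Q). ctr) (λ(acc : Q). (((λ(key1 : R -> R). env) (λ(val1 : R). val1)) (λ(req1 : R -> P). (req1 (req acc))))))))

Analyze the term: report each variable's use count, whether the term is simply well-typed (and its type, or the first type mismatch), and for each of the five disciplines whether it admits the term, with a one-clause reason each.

use counts: key ×0, val ×0, req (λ-bound) ×1, env (λ-bound) ×1, ctr (λ-bound) ×1, acc (λ-bound) ×1, key1 (λ-bound) ×0, val1 (λ-bound) ×1, req1 (λ-bound) ×1
left-to-right use order: ctr, env, val1, req1, req, acc
typing: ill-typed: argument of type Q where R is required
ordered: ✗ — fails simple typing
linear: ✗ — a type mismatch blocks all five
affine: ✗ — the type mismatch rejects it
relevant: ✗ — not simply typable
unrestricted: ✗ — fails simple typing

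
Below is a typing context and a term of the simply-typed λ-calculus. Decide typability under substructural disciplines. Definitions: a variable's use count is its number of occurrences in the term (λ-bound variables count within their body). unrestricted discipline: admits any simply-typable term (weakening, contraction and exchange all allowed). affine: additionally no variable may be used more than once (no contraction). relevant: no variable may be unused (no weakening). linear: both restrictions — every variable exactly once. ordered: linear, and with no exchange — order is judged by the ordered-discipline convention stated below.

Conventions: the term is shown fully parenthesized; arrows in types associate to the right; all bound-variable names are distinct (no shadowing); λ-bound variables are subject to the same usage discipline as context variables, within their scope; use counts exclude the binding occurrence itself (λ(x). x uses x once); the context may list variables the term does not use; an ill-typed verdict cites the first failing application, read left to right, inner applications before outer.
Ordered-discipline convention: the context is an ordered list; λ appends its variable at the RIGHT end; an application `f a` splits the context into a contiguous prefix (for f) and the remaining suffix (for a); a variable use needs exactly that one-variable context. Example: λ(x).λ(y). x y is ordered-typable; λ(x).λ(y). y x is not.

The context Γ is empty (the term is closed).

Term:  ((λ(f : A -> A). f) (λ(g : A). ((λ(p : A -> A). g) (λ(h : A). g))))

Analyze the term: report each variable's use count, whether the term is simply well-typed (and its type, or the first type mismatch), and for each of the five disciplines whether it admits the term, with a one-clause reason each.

variable uses: f (λ-bound): 1, g (λ-bound): 2, p (λ-bound): 0, h (λ-bound): 0
left-to-right use order: f, g, g
typing: the term checks, with type A -> A
ordered ✗ (needs contraction — g ×2; needs weakening: p, h unused)
linear ✗ (needs contraction — g ×2; needs weakening: p, h unused)
affine ✗ (needs contraction — g ×2)
relevant ✗ (needs weakening: p, h unused)
unrestricted ✓ (type-checks (A -> A) and nothing is barred)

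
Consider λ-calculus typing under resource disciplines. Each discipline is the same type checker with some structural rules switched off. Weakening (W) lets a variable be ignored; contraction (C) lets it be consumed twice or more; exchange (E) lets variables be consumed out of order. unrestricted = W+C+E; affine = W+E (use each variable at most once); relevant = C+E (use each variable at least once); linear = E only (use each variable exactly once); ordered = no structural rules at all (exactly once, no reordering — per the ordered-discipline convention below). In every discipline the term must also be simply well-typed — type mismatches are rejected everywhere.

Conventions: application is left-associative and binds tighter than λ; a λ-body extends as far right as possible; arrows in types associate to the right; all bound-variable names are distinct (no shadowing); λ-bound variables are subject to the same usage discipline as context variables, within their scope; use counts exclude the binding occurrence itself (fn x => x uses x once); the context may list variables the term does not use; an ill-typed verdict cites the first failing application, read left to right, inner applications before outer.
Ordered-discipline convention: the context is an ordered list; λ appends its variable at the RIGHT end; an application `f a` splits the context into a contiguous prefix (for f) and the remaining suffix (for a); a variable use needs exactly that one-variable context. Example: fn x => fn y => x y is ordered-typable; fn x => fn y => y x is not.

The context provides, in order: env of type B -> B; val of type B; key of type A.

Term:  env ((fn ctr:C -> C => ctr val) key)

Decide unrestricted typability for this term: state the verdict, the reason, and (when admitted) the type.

no — fails simple typing
variable uses: env=1; val=1; key=1; ctr [bound]=1
uses in reading order: env, ctr, val, key
typing: ill-typed: argument of type B where C is required
per-discipline verdicts: ordered ✗; linear ✗; affine ✗; relevant ✗; unrestricted ✗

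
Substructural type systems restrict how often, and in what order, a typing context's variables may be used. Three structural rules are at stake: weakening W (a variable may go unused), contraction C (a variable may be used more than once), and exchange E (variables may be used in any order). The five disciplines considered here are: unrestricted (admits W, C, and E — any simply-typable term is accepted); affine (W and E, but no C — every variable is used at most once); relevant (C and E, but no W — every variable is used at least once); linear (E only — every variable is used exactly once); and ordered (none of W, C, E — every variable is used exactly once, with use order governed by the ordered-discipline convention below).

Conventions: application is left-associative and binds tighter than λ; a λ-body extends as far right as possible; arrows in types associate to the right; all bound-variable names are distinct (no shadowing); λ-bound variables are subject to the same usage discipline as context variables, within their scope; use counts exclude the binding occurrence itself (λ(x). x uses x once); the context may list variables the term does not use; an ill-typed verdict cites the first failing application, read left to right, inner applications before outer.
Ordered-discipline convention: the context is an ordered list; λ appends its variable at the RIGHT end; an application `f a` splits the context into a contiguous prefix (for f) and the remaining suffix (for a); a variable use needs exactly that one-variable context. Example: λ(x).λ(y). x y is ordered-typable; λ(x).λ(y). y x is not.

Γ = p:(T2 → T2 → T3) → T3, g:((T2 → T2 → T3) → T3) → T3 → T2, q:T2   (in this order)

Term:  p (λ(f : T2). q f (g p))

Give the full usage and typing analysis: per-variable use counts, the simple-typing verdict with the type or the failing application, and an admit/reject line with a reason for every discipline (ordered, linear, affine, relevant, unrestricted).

variable uses: p: 2, g: 1, q: 1, f (bound): 1
order of uses: p, q, f, g, p
typing: ill-typed: non-arrow in function slot: T2
ordered ✗ (the type mismatch rejects it)
linear ✗ (not simply typable)
affine ✗ (fails simple typing)
relevant ✗ (a type mismatch blocks all five)
unrestricted ✗ (the type mismatch rejects it)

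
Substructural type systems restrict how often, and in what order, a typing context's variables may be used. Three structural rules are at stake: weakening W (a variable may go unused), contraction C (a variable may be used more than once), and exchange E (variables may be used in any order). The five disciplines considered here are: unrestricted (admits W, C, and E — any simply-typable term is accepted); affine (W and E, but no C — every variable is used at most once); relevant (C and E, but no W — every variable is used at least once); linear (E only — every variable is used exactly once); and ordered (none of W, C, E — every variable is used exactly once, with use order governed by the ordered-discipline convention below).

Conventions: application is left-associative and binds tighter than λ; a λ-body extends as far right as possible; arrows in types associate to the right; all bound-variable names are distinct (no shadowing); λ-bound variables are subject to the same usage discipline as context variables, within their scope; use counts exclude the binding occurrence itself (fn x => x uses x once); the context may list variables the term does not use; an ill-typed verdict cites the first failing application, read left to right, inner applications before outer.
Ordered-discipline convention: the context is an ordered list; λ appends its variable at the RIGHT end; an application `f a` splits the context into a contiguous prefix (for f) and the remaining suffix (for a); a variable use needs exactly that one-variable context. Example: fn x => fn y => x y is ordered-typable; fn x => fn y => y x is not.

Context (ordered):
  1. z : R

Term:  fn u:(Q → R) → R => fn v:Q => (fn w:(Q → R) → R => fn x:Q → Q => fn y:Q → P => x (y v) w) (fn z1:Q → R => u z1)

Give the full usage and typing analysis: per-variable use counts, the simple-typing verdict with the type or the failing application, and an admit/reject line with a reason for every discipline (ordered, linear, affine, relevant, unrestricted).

variable uses: z ×0, u (bound) ×1, v (bound) ×1, w (bound) ×1, x (bound) ×1, y (bound) ×1, z1 (bound) ×1
use order (left to right): x, y, v, w, u, z1
typing: ill-typed: a function awaiting Q gets P
ordered ✗ (fails simple typing)
linear ✗ (a type mismatch blocks all five)
affine ✗ (the type mismatch rejects it)
relevant ✗ (not simply typable)
unrestricted ✗ (fails simple typing)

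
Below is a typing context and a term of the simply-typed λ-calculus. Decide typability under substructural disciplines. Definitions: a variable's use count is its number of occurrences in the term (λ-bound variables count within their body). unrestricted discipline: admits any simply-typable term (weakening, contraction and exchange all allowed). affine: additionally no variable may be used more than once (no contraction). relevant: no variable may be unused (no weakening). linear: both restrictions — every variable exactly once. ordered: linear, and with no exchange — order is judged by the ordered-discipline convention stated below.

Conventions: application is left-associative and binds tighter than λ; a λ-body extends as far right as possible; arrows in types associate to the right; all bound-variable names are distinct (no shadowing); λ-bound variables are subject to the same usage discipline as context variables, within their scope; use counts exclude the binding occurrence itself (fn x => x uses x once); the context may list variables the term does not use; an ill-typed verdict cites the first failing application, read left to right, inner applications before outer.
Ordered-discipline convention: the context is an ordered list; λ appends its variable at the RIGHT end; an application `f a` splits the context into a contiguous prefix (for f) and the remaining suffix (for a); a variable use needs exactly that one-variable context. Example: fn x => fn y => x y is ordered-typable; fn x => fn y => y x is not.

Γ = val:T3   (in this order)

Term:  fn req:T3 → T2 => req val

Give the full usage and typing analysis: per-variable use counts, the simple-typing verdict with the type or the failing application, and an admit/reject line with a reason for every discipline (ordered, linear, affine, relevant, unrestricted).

use counts: val: 1×; req (bound): 1×
order of uses: req, val
typing: well-typed at (T3 → T2) → T2
ordered: ✗ — no contiguous prefix/suffix split fits req, val
linear: ✓ — val, req: one use apiece
affine: ✓ — no duplicate uses among val, req
relevant: ✓ — at least one use each (val, req)
unrestricted: ✓ — typability at (T3 → T2) → T2 is all that's needed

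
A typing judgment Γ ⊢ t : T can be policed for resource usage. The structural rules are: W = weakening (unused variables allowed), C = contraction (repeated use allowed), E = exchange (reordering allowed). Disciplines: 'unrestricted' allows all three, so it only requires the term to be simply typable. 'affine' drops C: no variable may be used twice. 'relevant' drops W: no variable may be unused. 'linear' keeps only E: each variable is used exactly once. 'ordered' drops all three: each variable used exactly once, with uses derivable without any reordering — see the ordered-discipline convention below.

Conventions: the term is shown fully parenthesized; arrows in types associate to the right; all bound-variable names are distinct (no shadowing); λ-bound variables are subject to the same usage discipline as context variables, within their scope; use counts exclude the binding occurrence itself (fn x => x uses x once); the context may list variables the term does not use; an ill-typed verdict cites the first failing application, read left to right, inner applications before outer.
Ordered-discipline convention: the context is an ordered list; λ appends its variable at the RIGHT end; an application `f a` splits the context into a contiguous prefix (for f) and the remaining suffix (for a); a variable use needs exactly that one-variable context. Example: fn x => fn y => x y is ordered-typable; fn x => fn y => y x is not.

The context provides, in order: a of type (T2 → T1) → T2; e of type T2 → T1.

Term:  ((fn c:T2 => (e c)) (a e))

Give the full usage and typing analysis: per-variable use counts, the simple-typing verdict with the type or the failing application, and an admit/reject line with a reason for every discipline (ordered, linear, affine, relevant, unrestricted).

use counts: a: 1×; e: 2×; c [bound]: 1×
left-to-right use order: e, c, a, e
typing: the term checks, with type T1
ordered: ✗, uses contraction: e ×2
linear: ✗, uses contraction: e ×2
affine: ✗, uses contraction: e ×2
relevant: ✓, at least one use each (a, e, c)
unrestricted: ✓, type-checks (T1) and nothing is barred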